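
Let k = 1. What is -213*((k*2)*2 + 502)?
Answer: -107778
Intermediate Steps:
-213*((k*2)*2 + 502) = -213*((1*2)*2 + 502) = -213*(2*2 + 502) = -213*(4 + 502) = -213*506 = -107778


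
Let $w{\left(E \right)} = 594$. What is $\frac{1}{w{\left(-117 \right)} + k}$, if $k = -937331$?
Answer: $- \frac{1}{936737} \approx -1.0675 \cdot 10^{-6}$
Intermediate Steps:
$\frac{1}{w{\left(-117 \right)} + k} = \frac{1}{594 - 937331} = \frac{1}{-936737} = - \frac{1}{936737}$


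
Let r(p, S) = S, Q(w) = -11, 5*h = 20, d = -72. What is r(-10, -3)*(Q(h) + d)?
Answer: 249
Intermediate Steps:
h = 4 (h = (⅕)*20 = 4)
r(-10, -3)*(Q(h) + d) = -3*(-11 - 72) = -3*(-83) = 249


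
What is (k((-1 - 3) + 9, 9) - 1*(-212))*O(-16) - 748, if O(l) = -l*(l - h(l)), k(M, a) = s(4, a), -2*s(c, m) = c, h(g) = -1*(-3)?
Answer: -64588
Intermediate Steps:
h(g) = 3
s(c, m) = -c/2
k(M, a) = -2 (k(M, a) = -½*4 = -2)
O(l) = -l*(-3 + l) (O(l) = -l*(l - 1*3) = -l*(l - 3) = -l*(-3 + l))
(k((-1 - 3) + 9, 9) - 1*(-212))*O(-16) - 748 = (-2 - 1*(-212))*(-16*(3 - 1*(-16))) - 748 = (-2 + 212)*(-16*(3 + 16)) - 748 = 210*(-16*19) - 748 = 210*(-304) - 748 = -63840 - 748 = -64588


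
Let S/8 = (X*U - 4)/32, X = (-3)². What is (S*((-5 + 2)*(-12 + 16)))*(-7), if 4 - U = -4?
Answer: 1428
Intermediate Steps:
U = 8 (U = 4 - 1*(-4) = 4 + 4 = 8)
X = 9
S = 17 (S = 8*((9*8 - 4)/32) = 8*((72 - 4)*(1/32)) = 8*(68*(1/32)) = 8*(17/8) = 17)
(S*((-5 + 2)*(-12 + 16)))*(-7) = (17*((-5 + 2)*(-12 + 16)))*(-7) = (17*(-3*4))*(-7) = (17*(-12))*(-7) = -204*(-7) = 1428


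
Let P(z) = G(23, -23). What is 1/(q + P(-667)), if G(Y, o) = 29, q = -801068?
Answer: -1/801039 ≈ -1.2484e-6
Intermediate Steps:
P(z) = 29
1/(q + P(-667)) = 1/(-801068 + 29) = 1/(-801039) = -1/801039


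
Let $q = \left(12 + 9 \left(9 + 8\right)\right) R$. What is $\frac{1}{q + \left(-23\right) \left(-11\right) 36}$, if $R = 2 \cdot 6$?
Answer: $\frac{1}{11088} \approx 9.0188 \cdot 10^{-5}$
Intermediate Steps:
$R = 12$
$q = 1980$ ($q = \left(12 + 9 \left(9 + 8\right)\right) 12 = \left(12 + 9 \cdot 17\right) 12 = \left(12 + 153\right) 12 = 165 \cdot 12 = 1980$)
$\frac{1}{q + \left(-23\right) \left(-11\right) 36} = \frac{1}{1980 + \left(-23\right) \left(-11\right) 36} = \frac{1}{1980 + 253 \cdot 36} = \frac{1}{1980 + 9108} = \frac{1}{11088}$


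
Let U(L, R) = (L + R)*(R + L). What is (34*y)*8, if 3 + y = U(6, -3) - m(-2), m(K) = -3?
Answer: 2448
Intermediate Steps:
U(L, R) = (L + R)**2 (U(L, R) = (L + R)*(L + R) = (L + R)**2)
y = 9 (y = -3 + ((6 - 3)**2 - 1*(-3)) = -3 + (3**2 + 3) = -3 + (9 + 3) = -3 + 12 = 9)
(34*y)*8 = (34*9)*8 = 306*8 = 2448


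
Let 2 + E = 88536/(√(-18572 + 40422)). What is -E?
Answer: 2 - 44268*√874/2185 ≈ -596.96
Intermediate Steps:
E = -2 + 44268*√874/2185 (E = -2 + 88536/(√(-18572 + 40422)) = -2 + 88536/(√21850) = -2 + 88536/((5*√874)) = -2 + 88536*(√874/4370) = -2 + 44268*√874/2185 ≈ 596.96)
-E = -(-2 + 44268*√874/2185) = 2 - 44268*√874/2185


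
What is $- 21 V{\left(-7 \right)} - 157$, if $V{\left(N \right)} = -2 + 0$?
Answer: $-115$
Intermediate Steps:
$V{\left(N \right)} = -2$
$- 21 V{\left(-7 \right)} - 157 = \left(-21\right) \left(-2\right) - 157 = 42 - 157 = -115$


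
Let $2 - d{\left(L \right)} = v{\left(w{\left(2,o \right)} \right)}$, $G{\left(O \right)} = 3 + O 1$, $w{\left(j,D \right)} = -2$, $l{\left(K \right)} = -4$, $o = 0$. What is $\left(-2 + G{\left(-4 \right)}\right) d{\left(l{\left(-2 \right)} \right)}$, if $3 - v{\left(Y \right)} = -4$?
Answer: $15$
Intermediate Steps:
$v{\left(Y \right)} = 7$ ($v{\left(Y \right)} = 3 - -4 = 3 + 4 = 7$)
$G{\left(O \right)} = 3 + O$
$d{\left(L \right)} = -5$ ($d{\left(L \right)} = 2 - 7 = -5$)
$\left(-2 + G{\left(-4 \right)}\right) d{\left(l{\left(-2 \right)} \right)} = \left(-2 + \left(3 - 4\right)\right) \left(-5\right) = \left(-2 - 1\right) \left(-5\right) = \left(-3\right) \left(-5\right) = 15$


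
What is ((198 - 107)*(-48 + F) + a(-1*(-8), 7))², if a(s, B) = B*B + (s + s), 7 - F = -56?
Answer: 2044900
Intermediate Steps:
F = 63 (F = 7 - 1*(-56) = 7 + 56 = 63)
a(s, B) = B² + 2*s
((198 - 107)*(-48 + F) + a(-1*(-8), 7))² = ((198 - 107)*(-48 + 63) + (7² + 2*(-1*(-8))))² = (91*15 + (49 + 2*8))² = (1365 + (49 + 16))² = (1365 + 65)² = 1430² = 2044900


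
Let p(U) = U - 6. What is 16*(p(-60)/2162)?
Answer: -528/1081 ≈ -0.48844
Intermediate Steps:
p(U) = -6 + U
16*(p(-60)/2162) = 16*((-6 - 60)/2162) = 16*(-66*1/2162) = 16*(-33/1081) = -528/1081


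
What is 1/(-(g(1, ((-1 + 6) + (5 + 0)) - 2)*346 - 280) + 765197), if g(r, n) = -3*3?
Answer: 1/768591 ≈ 1.3011e-6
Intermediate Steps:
g(r, n) = -9
1/(-(g(1, ((-1 + 6) + (5 + 0)) - 2)*346 - 280) + 765197) = 1/(-(-9*346 - 280) + 765197) = 1/(-(-3114 - 280) + 765197) = 1/(-1*(-3394) + 765197) = 1/(3394 + 765197) = 1/768591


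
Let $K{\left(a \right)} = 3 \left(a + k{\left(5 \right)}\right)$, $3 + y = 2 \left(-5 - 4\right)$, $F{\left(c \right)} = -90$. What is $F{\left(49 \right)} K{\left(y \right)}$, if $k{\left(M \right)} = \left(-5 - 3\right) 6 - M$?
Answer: $19980$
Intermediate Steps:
$y = -21$ ($y = -3 + 2 \left(-5 - 4\right) = -3 + 2 \left(-9\right) = -3 - 18 = -21$)
$k{\left(M \right)} = -48 - M$ ($k{\left(M \right)} = \left(-8\right) 6 - M = -48 - M$)
$K{\left(a \right)} = -159 + 3 a$ ($K{\left(a \right)} = 3 \left(a - 53\right) = 3 \left(-53 + a\right) = -159 + 3 a$)
$F{\left(49 \right)} K{\left(y \right)} = - 90 \left(-159 + 3 \left(-21\right)\right) = - 90 \left(-159 - 63\right) = \left(-90\right) \left(-222\right) = 19980$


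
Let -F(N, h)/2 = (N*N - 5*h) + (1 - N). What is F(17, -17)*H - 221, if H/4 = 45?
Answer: -129101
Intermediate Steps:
H = 180 (H = 4*45 = 180)
F(N, h) = -2 - 2*N**2 + 2*N + 10*h (F(N, h) = -2*((N*N - 5*h) + (1 - N)) = -2*((N**2 - 5*h) + (1 - N)) = -2*(1 + N**2 - N - 5*h) = -2 - 2*N**2 + 2*N + 10*h)
F(17, -17)*H - 221 = (-2 - 2*17**2 + 2*17 + 10*(-17))*180 - 221 = (-2 - 2*289 + 34 - 170)*180 - 221 = (-2 - 578 + 34 - 170)*180 - 221 = -716*180 - 221 = -128880 - 221 = -129101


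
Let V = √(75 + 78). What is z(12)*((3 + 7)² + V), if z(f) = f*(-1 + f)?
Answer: 13200 + 396*√17 ≈ 14833.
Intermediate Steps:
V = 3*√17 (V = √153 = 3*√17 ≈ 12.369)
z(12)*((3 + 7)² + V) = (12*(-1 + 12))*((3 + 7)² + 3*√17) = (12*11)*(10² + 3*√17) = 132*(100 + 3*√17) = 13200 + 396*√17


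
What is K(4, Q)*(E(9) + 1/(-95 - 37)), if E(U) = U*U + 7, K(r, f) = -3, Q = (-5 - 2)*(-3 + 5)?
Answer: -11615/44 ≈ -263.98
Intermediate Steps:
Q = -14 (Q = -7*2 = -14)
E(U) = 7 + U² (E(U) = U² + 7 = 7 + U²)
K(4, Q)*(E(9) + 1/(-95 - 37)) = -3*((7 + 9²) + 1/(-95 - 37)) = -3*((7 + 81) + 1/(-132)) = -3*(88 - 1/132) = -3*11615/132 = -11615/44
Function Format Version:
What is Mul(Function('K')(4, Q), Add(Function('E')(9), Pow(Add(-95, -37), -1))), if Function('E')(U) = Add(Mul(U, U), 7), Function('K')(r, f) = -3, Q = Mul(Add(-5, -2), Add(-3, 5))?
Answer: Rational(-11615, 44) ≈ -263.98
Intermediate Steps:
Q = -14 (Q = Mul(-7, 2) = -14)
Function('E')(U) = Add(7, Pow(U, 2)) (Function('E')(U) = Add(Pow(U, 2), 7) = Add(7, Pow(U, 2)))
Mul(Function('K')(4, Q), Add(Function('E')(9), Pow(Add(-95, -37), -1))) = Mul(-3, Add(Add(7, Pow(9, 2)), Pow(Add(-95, -37), -1))) = Mul(-3, Add(Add(7, 81), Pow(-132, -1))) = Mul(-3, Add(88, Rational(-1, 132))) = Mul(-3, Rational(11615, 132)) = Rational(-11615, 44)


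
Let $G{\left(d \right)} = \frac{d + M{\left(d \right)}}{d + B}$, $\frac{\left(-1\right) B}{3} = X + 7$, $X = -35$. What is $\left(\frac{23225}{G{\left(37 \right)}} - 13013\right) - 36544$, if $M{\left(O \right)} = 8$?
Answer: $\frac{116032}{9} \approx 12892.0$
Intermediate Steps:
$B = 84$ ($B = - 3 \left(-35 + 7\right) = \left(-3\right) \left(-28\right) = 84$)
$G{\left(d \right)} = \frac{8 + d}{84 + d}$ ($G{\left(d \right)} = \frac{d + 8}{d + 84} = \frac{8 + d}{84 + d}$)
$\left(\frac{23225}{G{\left(37 \right)}} - 13013\right) - 36544 = \left(\frac{23225}{\frac{1}{84 + 37} \left(8 + 37\right)} - 13013\right) - 36544 = \left(\frac{23225}{\frac{1}{121} \cdot 45} - 13013\right) - 36544 = \left(\frac{23225}{\frac{45}{121}} - 13013\right) - 36544 = \left(23225 \cdot \frac{121}{45} - 13013\right) - 36544 = \left(\frac{562045}{9} - 13013\right) - 36544 = \frac{444928}{9} - 36544 = \frac{116032}{9}$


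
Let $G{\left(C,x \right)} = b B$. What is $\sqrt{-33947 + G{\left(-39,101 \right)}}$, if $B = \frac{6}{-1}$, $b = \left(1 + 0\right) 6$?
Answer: $i \sqrt{33983} \approx 184.34 i$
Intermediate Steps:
$b = 6$ ($b = 1 \cdot 6 = 6$)
$B = -6$ ($B = 6 \left(-1\right) = -6$)
$G{\left(C,x \right)} = -36$ ($G{\left(C,x \right)} = 6 \left(-6\right) = -36$)
$\sqrt{-33947 + G{\left(-39,101 \right)}} = \sqrt{-33947 - 36} = \sqrt{-33983} = i \sqrt{33983}$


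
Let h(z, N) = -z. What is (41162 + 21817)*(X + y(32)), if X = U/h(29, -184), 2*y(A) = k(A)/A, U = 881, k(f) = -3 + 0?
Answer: -3556487109/1856 ≈ -1.9162e+6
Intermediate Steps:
k(f) = -3
y(A) = -3/(2*A) (y(A) = (-3/A)/2 = -3/(2*A))
X = -881/29 (X = 881/((-1*29)) = 881/(-29) = 881*(-1/29) = -881/29 ≈ -30.379)
(41162 + 21817)*(X + y(32)) = (41162 + 21817)*(-881/29 - 3/2/32) = 62979*(-881/29 - 3/2*1/32) = 62979*(-881/29 - 3/64) = 62979*(-56471/1856) = -3556487109/1856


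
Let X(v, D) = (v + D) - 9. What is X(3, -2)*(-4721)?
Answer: 37768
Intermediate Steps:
X(v, D) = -9 + D + v (X(v, D) = (D + v) - 9 = -9 + D + v)
X(3, -2)*(-4721) = (-9 - 2 + 3)*(-4721) = -8*(-4721) = 37768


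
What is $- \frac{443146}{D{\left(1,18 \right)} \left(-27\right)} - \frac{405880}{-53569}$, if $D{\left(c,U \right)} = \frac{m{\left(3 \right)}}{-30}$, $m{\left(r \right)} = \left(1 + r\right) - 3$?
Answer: $- \frac{237385227820}{482121} \approx -4.9238 \cdot 10^{5}$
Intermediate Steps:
$m{\left(r \right)} = -2 + r$
$D{\left(c,U \right)} = - \frac{1}{30}$ ($D{\left(c,U \right)} = \frac{-2 + 3}{-30} = 1 \left(- \frac{1}{30}\right) = - \frac{1}{30}$)
$- \frac{443146}{D{\left(1,18 \right)} \left(-27\right)} - \frac{405880}{-53569} = - \frac{443146}{\left(- \frac{1}{30}\right) \left(-27\right)} - \frac{405880}{-53569} = - \frac{443146}{\frac{9}{10}} - - \frac{405880}{53569} = \left(-443146\right) \frac{10}{9} + \frac{405880}{53569} = - \frac{4431460}{9} + \frac{405880}{53569} = - \frac{237385227820}{482121}$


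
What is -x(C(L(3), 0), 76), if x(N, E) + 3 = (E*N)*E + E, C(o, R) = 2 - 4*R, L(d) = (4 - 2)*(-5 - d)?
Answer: -11625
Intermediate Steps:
L(d) = -10 - 2*d (L(d) = 2*(-5 - d) = -10 - 2*d)
x(N, E) = -3 + E + N*E² (x(N, E) = -3 + ((E*N)*E + E) = -3 + (N*E² + E) = -3 + (E + N*E²) = -3 + E + N*E²)
-x(C(L(3), 0), 76) = -(-3 + 76 + (2 - 4*0)*76²) = -(-3 + 76 + (2 + 0)*5776) = -(-3 + 76 + 2*5776) = -(-3 + 76 + 11552) = -1*11625 = -11625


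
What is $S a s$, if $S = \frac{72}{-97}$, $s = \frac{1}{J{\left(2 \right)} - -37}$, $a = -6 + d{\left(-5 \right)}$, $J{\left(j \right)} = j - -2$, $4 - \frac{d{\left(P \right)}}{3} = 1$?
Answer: $- \frac{216}{3977} \approx -0.054312$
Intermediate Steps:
$d{\left(P \right)} = 9$ ($d{\left(P \right)} = 12 - 3 = 9$)
$J{\left(j \right)} = 2 + j$ ($J{\left(j \right)} = j + 2 = 2 + j$)
$a = 3$ ($a = -6 + 9 = 3$)
$s = \frac{1}{41}$ ($s = \frac{1}{\left(2 + 2\right) - -37} = \frac{1}{4 + 37} = \frac{1}{41} \approx 0.02439$)
$S = - \frac{72}{97}$ ($S = 72 \left(- \frac{1}{97}\right) = - \frac{72}{97} \approx -0.74227$)
$S a s = \left(- \frac{72}{97}\right) 3 \cdot \frac{1}{41} = \left(- \frac{216}{97}\right) \frac{1}{41} = - \frac{216}{3977}$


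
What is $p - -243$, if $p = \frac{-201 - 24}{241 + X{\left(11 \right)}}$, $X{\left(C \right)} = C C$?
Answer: $\frac{87741}{362} \approx 242.38$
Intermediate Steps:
$X{\left(C \right)} = C^{2}$
$p = - \frac{225}{362}$ ($p = \frac{-201 - 24}{241 + 11^{2}} = - \frac{225}{241 + 121} = - \frac{225}{362} \approx -0.62155$)
$p - -243 = - \frac{225}{362} - -243 = - \frac{225}{362} + 243 = \frac{87741}{362}$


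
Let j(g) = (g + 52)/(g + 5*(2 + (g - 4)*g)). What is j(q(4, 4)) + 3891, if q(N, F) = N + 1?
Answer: 155697/40 ≈ 3892.4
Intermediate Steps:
q(N, F) = 1 + N
j(g) = (52 + g)/(10 + g + 5*g*(-4 + g)) (j(g) = (52 + g)/(g + 5*(2 + (-4 + g)*g)) = (52 + g)/(g + 5*(2 + g*(-4 + g))) = (52 + g)/(g + (10 + 5*g*(-4 + g))) = (52 + g)/(10 + g + 5*g*(-4 + g)))
j(q(4, 4)) + 3891 = (52 + (1 + 4))/(10 - 19*(1 + 4) + 5*(1 + 4)²) + 3891 = (52 + 5)/(10 - 19*5 + 5*5²) + 3891 = 57/(10 - 95 + 5*25) + 3891 = 57/(10 - 95 + 125) + 3891 = 57/40 + 3891 = 155697/40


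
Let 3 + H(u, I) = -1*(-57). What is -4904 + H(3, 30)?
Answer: -4850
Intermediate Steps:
H(u, I) = 54 (H(u, I) = -3 - 1*(-57) = -3 + 57 = 54)
-4904 + H(3, 30) = -4904 + 54 = -4850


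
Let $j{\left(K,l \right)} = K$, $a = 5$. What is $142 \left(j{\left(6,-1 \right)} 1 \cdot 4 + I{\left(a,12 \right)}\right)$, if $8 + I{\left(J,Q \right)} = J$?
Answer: $2982$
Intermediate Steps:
$I{\left(J,Q \right)} = -8 + J$
$142 \left(j{\left(6,-1 \right)} 1 \cdot 4 + I{\left(a,12 \right)}\right) = 142 \left(6 \cdot 1 \cdot 4 + \left(-8 + 5\right)\right) = 142 \left(6 \cdot 4 - 3\right) = 142 \left(24 - 3\right) = 142 \cdot 21 = 2982$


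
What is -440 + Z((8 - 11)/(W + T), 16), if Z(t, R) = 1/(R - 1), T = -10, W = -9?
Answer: -6599/15 ≈ -439.93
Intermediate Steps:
Z(t, R) = 1/(-1 + R)
-440 + Z((8 - 11)/(W + T), 16) = -440 + 1/(-1 + 16) = -440 + 1/15 = -6599/15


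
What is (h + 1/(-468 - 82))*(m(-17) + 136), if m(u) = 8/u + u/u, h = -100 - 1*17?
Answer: -13578061/850 ≈ -15974.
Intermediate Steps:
h = -117 (h = -100 - 17 = -117)
m(u) = 1 + 8/u (m(u) = 8/u + 1 = 1 + 8/u)
(h + 1/(-468 - 82))*(m(-17) + 136) = (-117 + 1/(-468 - 82))*((8 - 17)/(-17) + 136) = (-117 + 1/(-550))*(-1/17*(-9) + 136) = (-117 - 1/550)*(9/17 + 136) = -64351/550*2321/17 = -13578061/850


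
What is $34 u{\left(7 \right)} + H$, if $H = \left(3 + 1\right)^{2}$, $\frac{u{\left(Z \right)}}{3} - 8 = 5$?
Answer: $1342$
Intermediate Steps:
$u{\left(Z \right)} = 39$ ($u{\left(Z \right)} = 24 + 3 \cdot 5 = 24 + 15 = 39$)
$H = 16$ ($H = 4^{2} = 16$)
$34 u{\left(7 \right)} + H = 34 \cdot 39 + 16 = 1326 + 16 = 1342$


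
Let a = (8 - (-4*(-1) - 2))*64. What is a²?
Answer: 147456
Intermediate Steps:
a = 384 (a = (8 - (4 - 2))*64 = (8 - 1*2)*64 = (8 - 2)*64 = 6*64 = 384)
a² = 384² = 147456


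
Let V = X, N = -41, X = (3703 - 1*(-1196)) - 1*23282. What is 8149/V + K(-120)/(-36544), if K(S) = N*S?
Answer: -48530177/83973544 ≈ -0.57792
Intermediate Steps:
X = -18383 (X = (3703 + 1196) - 23282 = 4899 - 23282 = -18383)
V = -18383
K(S) = -41*S
8149/V + K(-120)/(-36544) = 8149/(-18383) - 41*(-120)/(-36544) = 8149*(-1/18383) + 4920*(-1/36544) = -8149/18383 - 615/4568 = -48530177/83973544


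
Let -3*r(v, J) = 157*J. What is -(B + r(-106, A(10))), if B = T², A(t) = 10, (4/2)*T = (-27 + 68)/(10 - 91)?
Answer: 13732679/26244 ≈ 523.27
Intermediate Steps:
T = -41/162 (T = ((-27 + 68)/(10 - 91))/2 = (41/(-81))/2 = (41*(-1/81))/2 = (½)*(-41/81) = -41/162 ≈ -0.25309)
B = 1681/26244 (B = (-41/162)² = 1681/26244 ≈ 0.064053)
r(v, J) = -157*J/3
-(B + r(-106, A(10))) = -(1681/26244 - 157/3*10) = -(1681/26244 - 1570/3) = -1*(-13732679/26244) = 13732679/26244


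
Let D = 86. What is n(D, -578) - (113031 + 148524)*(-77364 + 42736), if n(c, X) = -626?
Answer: 9057125914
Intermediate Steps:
n(D, -578) - (113031 + 148524)*(-77364 + 42736) = -626 - (113031 + 148524)*(-77364 + 42736) = -626 - 261555*(-34628) = -626 - 1*(-9057126540) = -626 + 9057126540 = 9057125914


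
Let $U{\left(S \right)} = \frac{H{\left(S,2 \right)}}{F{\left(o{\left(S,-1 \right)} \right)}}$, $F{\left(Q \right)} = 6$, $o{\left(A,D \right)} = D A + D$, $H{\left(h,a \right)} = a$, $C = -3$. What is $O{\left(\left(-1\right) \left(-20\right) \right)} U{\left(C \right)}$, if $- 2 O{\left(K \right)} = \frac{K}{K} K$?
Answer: $- \frac{10}{3} \approx -3.3333$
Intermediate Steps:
$O{\left(K \right)} = - \frac{K}{2}$ ($O{\left(K \right)} = - \frac{\frac{K}{K} K}{2} = - \frac{1 K}{2} = - \frac{K}{2}$)
$o{\left(A,D \right)} = D + A D$ ($o{\left(A,D \right)} = A D + D = D + A D$)
$U{\left(S \right)} = \frac{1}{3}$ ($U{\left(S \right)} = \frac{2}{6} = 2 \cdot \frac{1}{6} = \frac{1}{3}$)
$O{\left(\left(-1\right) \left(-20\right) \right)} U{\left(C \right)} = - \frac{\left(-1\right) \left(-20\right)}{2} \cdot \frac{1}{3} = \left(- \frac{1}{2}\right) 20 \cdot \frac{1}{3} = \left(-10\right) \frac{1}{3} = - \frac{10}{3}$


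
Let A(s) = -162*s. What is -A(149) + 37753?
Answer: 61891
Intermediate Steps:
-A(149) + 37753 = -(-162)*149 + 37753 = -1*(-24138) + 37753 = 24138 + 37753 = 61891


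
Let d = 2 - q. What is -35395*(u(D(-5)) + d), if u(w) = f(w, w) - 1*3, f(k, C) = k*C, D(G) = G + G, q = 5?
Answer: -3327130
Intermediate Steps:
D(G) = 2*G
d = -3 (d = 2 - 1*5 = 2 - 5 = -3)
f(k, C) = C*k
u(w) = -3 + w² (u(w) = w*w - 1*3 = w² - 3 = -3 + w²)
-35395*(u(D(-5)) + d) = -35395*((-3 + (2*(-5))²) - 3) = -35395*((-3 + (-10)²) - 3) = -35395*((-3 + 100) - 3) = -35395*(97 - 3) = -35395*94 = -7079*470 = -3327130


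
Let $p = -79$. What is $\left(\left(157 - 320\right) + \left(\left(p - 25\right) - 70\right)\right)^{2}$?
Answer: $113569$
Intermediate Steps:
$\left(\left(157 - 320\right) + \left(\left(p - 25\right) - 70\right)\right)^{2} = \left(\left(157 - 320\right) - 174\right)^{2} = \left(-163 - 174\right)^{2} = \left(-337\right)^{2} = 113569$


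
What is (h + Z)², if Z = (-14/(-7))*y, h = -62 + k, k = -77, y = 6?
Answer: 16129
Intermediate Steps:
h = -139 (h = -62 - 77 = -139)
Z = 12 (Z = -14/(-7)*6 = -14*(-⅐)*6 = 2*6 = 12)
(h + Z)² = (-139 + 12)² = (-127)² = 16129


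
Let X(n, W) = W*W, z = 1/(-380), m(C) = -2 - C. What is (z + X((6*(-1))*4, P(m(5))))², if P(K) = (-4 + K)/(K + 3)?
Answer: 132043081/2310400 ≈ 57.152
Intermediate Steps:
z = -1/380 ≈ -0.0026316
P(K) = (-4 + K)/(3 + K)
X(n, W) = W²
(z + X((6*(-1))*4, P(m(5))))² = (-1/380 + ((-4 + (-2 - 1*5))/(3 + (-2 - 1*5)))²)² = (-1/380 + ((-4 + (-2 - 5))/(3 + (-2 - 5)))²)² = (-1/380 + ((-4 - 7)/(3 - 7))²)² = (-1/380 + (-11/(-4))²)² = (-1/380 + (-¼*(-11))²)² = (-1/380 + (11/4)²)² = (-1/380 + 121/16)² = (11491/1520)² = 132043081/2310400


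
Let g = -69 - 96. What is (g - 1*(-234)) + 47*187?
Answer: 8858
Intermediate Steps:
g = -165
(g - 1*(-234)) + 47*187 = (-165 - 1*(-234)) + 47*187 = (-165 + 234) + 8789 = 69 + 8789 = 8858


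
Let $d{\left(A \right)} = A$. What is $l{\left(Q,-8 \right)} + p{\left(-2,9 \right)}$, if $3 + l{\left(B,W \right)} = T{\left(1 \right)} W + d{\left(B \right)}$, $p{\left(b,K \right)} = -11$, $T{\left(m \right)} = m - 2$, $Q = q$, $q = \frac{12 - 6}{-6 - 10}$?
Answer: $- \frac{51}{8} \approx -6.375$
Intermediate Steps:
$q = - \frac{3}{8}$ ($q = \frac{6}{-16} = 6 \left(- \frac{1}{16}\right) = - \frac{3}{8} \approx -0.375$)
$Q = - \frac{3}{8} \approx -0.375$
$T{\left(m \right)} = -2 + m$ ($T{\left(m \right)} = m - 2 = -2 + m$)
$l{\left(B,W \right)} = -3 + B - W$ ($l{\left(B,W \right)} = -3 + \left(\left(-2 + 1\right) W + B\right) = -3 + \left(- W + B\right) = -3 + \left(B - W\right) = -3 + B - W$)
$l{\left(Q,-8 \right)} + p{\left(-2,9 \right)} = \left(-3 - \frac{3}{8} - -8\right) - 11 = \left(-3 - \frac{3}{8} + 8\right) - 11 = \frac{37}{8} - 11 = - \frac{51}{8}$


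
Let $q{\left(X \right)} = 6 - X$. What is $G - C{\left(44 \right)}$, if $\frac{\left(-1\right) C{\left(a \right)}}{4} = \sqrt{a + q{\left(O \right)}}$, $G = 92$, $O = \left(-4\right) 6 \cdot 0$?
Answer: $92 + 20 \sqrt{2} \approx 120.28$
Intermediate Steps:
$O = 0$ ($O = \left(-24\right) 0 = 0$)
$C{\left(a \right)} = - 4 \sqrt{6 + a}$ ($C{\left(a \right)} = - 4 \sqrt{a + \left(6 - 0\right)} = - 4 \sqrt{a + \left(6 + 0\right)} = - 4 \sqrt{a + 6} = - 4 \sqrt{6 + a}$)
$G - C{\left(44 \right)} = 92 - - 4 \sqrt{6 + 44} = 92 - - 4 \sqrt{50} = 92 - - 4 \cdot 5 \sqrt{2} = 92 - - 20 \sqrt{2} = 92 + 20 \sqrt{2}$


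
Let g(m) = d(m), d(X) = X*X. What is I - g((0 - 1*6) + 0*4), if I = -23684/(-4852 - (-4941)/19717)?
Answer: -2976852520/95661943 ≈ -31.118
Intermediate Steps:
d(X) = X**2
g(m) = m**2
I = 466977428/95661943 (I = -23684/(-4852 - (-4941)/19717) = -23684/(-4852 - 1*(-4941/19717)) = -23684/(-4852 + 4941/19717) = -23684/(-95661943/19717) = -23684*(-19717/95661943) = 466977428/95661943 ≈ 4.8815)
I - g((0 - 1*6) + 0*4) = 466977428/95661943 - ((0 - 1*6) + 0*4)**2 = 466977428/95661943 - ((0 - 6) + 0)**2 = 466977428/95661943 - (-6 + 0)**2 = 466977428/95661943 - 1*(-6)**2 = 466977428/95661943 - 1*36 = 466977428/95661943 - 36 = -2976852520/95661943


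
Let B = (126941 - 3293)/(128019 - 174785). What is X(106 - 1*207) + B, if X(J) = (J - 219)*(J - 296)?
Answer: 2970514496/23383 ≈ 1.2704e+5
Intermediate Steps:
X(J) = (-296 + J)*(-219 + J) (X(J) = (-219 + J)*(-296 + J) = (-296 + J)*(-219 + J))
B = -61824/23383 (B = 123648/(-46766) = 123648*(-1/46766) = -61824/23383 ≈ -2.6440)
X(106 - 1*207) + B = (64824 + (106 - 1*207)**2 - 515*(106 - 1*207)) - 61824/23383 = (64824 + (106 - 207)**2 - 515*(106 - 207)) - 61824/23383 = (64824 + (-101)**2 - 515*(-101)) - 61824/23383 = (64824 + 10201 + 52015) - 61824/23383 = 127040 - 61824/23383 = 2970514496/23383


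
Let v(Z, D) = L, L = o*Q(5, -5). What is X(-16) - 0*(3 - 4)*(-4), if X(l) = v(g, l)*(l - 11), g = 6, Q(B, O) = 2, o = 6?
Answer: -324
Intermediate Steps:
L = 12 (L = 6*2 = 12)
v(Z, D) = 12
X(l) = -132 + 12*l (X(l) = 12*(l - 11) = 12*(-11 + l) = -132 + 12*l)
X(-16) - 0*(3 - 4)*(-4) = (-132 + 12*(-16)) - 0*(3 - 4)*(-4) = (-132 - 192) - 0*(-1*(-4)) = -324 - 0*4 = -324 - 1*0 = -324 + 0 = -324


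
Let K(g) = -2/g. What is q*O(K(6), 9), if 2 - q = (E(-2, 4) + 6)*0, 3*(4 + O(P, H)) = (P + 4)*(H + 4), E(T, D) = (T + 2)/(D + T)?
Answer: 214/9 ≈ 23.778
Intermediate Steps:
E(T, D) = (2 + T)/(D + T)
O(P, H) = -4 + (4 + H)*(4 + P)/3 (O(P, H) = -4 + ((P + 4)*(H + 4))/3 = -4 + ((4 + P)*(4 + H))/3 = -4 + ((4 + H)*(4 + P))/3 = -4 + (4 + H)*(4 + P)/3)
q = 2 (q = 2 - ((2 - 2)/(4 - 2) + 6)*0 = 2 - (0/2 + 6)*0 = 2 - ((1/2)*0 + 6)*0 = 2 - (0 + 6)*0 = 2 - 6*0 = 2 - 1*0 = 2 + 0 = 2)
q*O(K(6), 9) = 2*(4/3 + (4/3)*9 + 4*(-2/6)/3 + (1/3)*9*(-2/6)) = 2*(4/3 + 12 + 4*(-2*1/6)/3 + (1/3)*9*(-2*1/6)) = 2*(4/3 + 12 + (4/3)*(-1/3) + (1/3)*9*(-1/3)) = 2*(4/3 + 12 - 4/9 - 1) = 2*(107/9) = 214/9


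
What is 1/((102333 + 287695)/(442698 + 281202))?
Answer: 180975/97507 ≈ 1.8560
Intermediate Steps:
1/((102333 + 287695)/(442698 + 281202)) = 1/(390028/723900) = 1/(390028*(1/723900)) = 1/(97507/180975) = 180975/97507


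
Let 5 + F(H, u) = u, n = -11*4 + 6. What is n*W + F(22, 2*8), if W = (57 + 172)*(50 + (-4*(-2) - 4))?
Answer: -469897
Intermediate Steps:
W = 12366 (W = 229*(50 + (8 - 4)) = 229*(50 + 4) = 229*54 = 12366)
n = -38 (n = -44 + 6 = -38)
F(H, u) = -5 + u
n*W + F(22, 2*8) = -38*12366 + (-5 + 2*8) = -469908 + (-5 + 16) = -469908 + 11 = -469897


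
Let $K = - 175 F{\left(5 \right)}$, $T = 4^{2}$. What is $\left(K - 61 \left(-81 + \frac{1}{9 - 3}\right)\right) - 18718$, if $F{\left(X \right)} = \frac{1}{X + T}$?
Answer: $- \frac{27591}{2} \approx -13796.0$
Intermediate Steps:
$T = 16$
$F{\left(X \right)} = \frac{1}{16 + X}$ ($F{\left(X \right)} = \frac{1}{X + 16} = \frac{1}{16 + X}$)
$K = - \frac{25}{3}$ ($K = - \frac{175}{16 + 5} = - \frac{175}{21} = \left(-175\right) \frac{1}{21} = - \frac{25}{3} \approx -8.3333$)
$\left(K - 61 \left(-81 + \frac{1}{9 - 3}\right)\right) - 18718 = \left(- \frac{25}{3} - 61 \left(-81 + \frac{1}{9 - 3}\right)\right) - 18718 = \left(- \frac{25}{3} - 61 \left(-81 + \frac{1}{6}\right)\right) - 18718 = \left(- \frac{25}{3} - - \frac{29585}{6}\right) - 18718 = \left(- \frac{25}{3} + \frac{29585}{6}\right) - 18718 = \frac{9845}{2} - 18718 = - \frac{27591}{2}$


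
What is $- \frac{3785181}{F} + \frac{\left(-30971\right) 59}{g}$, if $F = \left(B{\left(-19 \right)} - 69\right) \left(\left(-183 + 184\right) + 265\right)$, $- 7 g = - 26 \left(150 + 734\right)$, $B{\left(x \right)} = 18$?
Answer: $- \frac{848278607}{3056872} \approx -277.5$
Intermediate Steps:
$g = \frac{22984}{7}$ ($g = - \frac{\left(-26\right) \left(150 + 734\right)}{7} = - \frac{\left(-26\right) 884}{7} = \left(- \frac{1}{7}\right) \left(-22984\right) = \frac{22984}{7} \approx 3283.4$)
$F = -13566$ ($F = \left(18 - 69\right) \left(\left(-183 + 184\right) + 265\right) = - 51 \left(1 + 265\right) = \left(-51\right) 266 = -13566$)
$- \frac{3785181}{F} + \frac{\left(-30971\right) 59}{g} = - \frac{3785181}{-13566} + \frac{\left(-30971\right) 59}{\frac{22984}{7}} = \left(-3785181\right) \left(- \frac{1}{13566}\right) - \frac{12791023}{22984} = \frac{1261727}{4522} - \frac{12791023}{22984} = - \frac{848278607}{3056872}$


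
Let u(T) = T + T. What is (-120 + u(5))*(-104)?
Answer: 11440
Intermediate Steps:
u(T) = 2*T
(-120 + u(5))*(-104) = (-120 + 2*5)*(-104) = (-120 + 10)*(-104) = -110*(-104) = 11440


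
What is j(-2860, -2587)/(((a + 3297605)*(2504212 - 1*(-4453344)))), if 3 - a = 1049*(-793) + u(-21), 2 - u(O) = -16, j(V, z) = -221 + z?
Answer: -702/7182714687883 ≈ -9.7735e-11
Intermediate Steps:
u(O) = 18 (u(O) = 2 - 1*(-16) = 2 + 16 = 18)
a = 831842 (a = 3 - (1049*(-793) + 18) = 3 - (-831857 + 18) = 3 - 1*(-831839) = 3 + 831839 = 831842)
j(-2860, -2587)/(((a + 3297605)*(2504212 - 1*(-4453344)))) = (-221 - 2587)/(((831842 + 3297605)*(2504212 - 1*(-4453344)))) = -2808*1/(4129447*(2504212 + 4453344)) = -2808/(4129447*6957556) = -2808/28730858751532 = -2808*1/28730858751532 = -702/7182714687883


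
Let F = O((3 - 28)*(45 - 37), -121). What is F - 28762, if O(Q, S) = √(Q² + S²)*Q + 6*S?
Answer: -29488 - 200*√54641 ≈ -76239.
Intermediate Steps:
O(Q, S) = 6*S + Q*√(Q² + S²) (O(Q, S) = Q*√(Q² + S²) + 6*S = 6*S + Q*√(Q² + S²))
F = -726 - 200*√54641 (F = 6*(-121) + ((3 - 28)*(45 - 37))*√(((3 - 28)*(45 - 37))² + (-121)²) = -726 + (-25*8)*√((-25*8)² + 14641) = -726 - 200*√((-200)² + 14641) = -726 - 200*√(40000 + 14641) = -726 - 200*√54641 ≈ -47477.)
F - 28762 = (-726 - 200*√54641) - 28762 = -29488 - 200*√54641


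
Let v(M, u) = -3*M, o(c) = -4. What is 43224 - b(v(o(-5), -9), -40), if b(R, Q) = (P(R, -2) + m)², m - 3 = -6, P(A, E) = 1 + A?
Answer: 43124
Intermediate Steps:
m = -3 (m = 3 - 6 = -3)
b(R, Q) = (-2 + R)² (b(R, Q) = ((1 + R) - 3)² = (-2 + R)²)
43224 - b(v(o(-5), -9), -40) = 43224 - (-2 - 3*(-4))² = 43224 - (-2 + 12)² = 43224 - 1*10² = 43224 - 1*100 = 43224 - 100 = 43124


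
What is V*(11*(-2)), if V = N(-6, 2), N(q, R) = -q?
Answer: -132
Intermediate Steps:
V = 6 (V = -1*(-6) = 6)
V*(11*(-2)) = 6*(11*(-2)) = 6*(-22) = -132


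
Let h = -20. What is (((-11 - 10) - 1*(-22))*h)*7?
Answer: -140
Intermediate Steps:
(((-11 - 10) - 1*(-22))*h)*7 = (((-11 - 10) - 1*(-22))*(-20))*7 = ((-21 + 22)*(-20))*7 = (1*(-20))*7 = -20*7 = -140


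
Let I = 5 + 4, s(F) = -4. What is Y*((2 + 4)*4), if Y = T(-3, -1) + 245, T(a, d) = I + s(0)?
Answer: 6000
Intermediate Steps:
I = 9
T(a, d) = 5 (T(a, d) = 9 - 4 = 5)
Y = 250 (Y = 5 + 245 = 250)
Y*((2 + 4)*4) = 250*((2 + 4)*4) = 250*(6*4) = 250*24 = 6000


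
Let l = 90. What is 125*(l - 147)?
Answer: -7125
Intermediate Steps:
125*(l - 147) = 125*(90 - 147) = 125*(-57) = -7125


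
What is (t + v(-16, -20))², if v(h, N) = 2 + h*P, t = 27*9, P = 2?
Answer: 45369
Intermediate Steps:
t = 243
v(h, N) = 2 + 2*h (v(h, N) = 2 + h*2 = 2 + 2*h)
(t + v(-16, -20))² = (243 + (2 + 2*(-16)))² = (243 + (2 - 32))² = (243 - 30)² = 213² = 45369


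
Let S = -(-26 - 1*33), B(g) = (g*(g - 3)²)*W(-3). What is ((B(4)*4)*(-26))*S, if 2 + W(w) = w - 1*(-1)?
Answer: 98176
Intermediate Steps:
W(w) = -1 + w (W(w) = -2 + (w - 1*(-1)) = -2 + (w + 1) = -2 + (1 + w) = -1 + w)
B(g) = -4*g*(-3 + g)² (B(g) = (g*(g - 3)²)*(-1 - 3) = (g*(-3 + g)²)*(-4) = -4*g*(-3 + g)²)
S = 59 (S = -(-26 - 33) = -1*(-59) = 59)
((B(4)*4)*(-26))*S = ((-4*4*(-3 + 4)²*4)*(-26))*59 = ((-4*4*1²*4)*(-26))*59 = ((-4*4*1*4)*(-26))*59 = (-16*4*(-26))*59 = -64*(-26)*59 = 1664*59 = 98176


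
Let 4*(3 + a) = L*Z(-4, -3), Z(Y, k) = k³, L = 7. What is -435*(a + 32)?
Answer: 31755/4 ≈ 7938.8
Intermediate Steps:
a = -201/4 (a = -3 + (7*(-3)³)/4 = -3 + (7*(-27))/4 = -3 + (¼)*(-189) = -3 - 189/4 = -201/4 ≈ -50.250)
-435*(a + 32) = -435*(-201/4 + 32) = -435*(-73/4) = 31755/4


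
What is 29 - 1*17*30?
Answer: -481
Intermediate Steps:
29 - 1*17*30 = 29 - 17*30 = 29 - 510 = -481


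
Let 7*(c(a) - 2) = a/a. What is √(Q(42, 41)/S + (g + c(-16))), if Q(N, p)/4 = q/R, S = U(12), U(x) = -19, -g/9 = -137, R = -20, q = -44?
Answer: √546006230/665 ≈ 35.138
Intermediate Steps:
g = 1233 (g = -9*(-137) = 1233)
c(a) = 15/7 (c(a) = 2 + (a/a)/7 = 2 + (⅐)*1 = 2 + ⅐ = 15/7)
S = -19
Q(N, p) = 44/5 (Q(N, p) = 4*(-44/(-20)) = 4*(-44*(-1/20)) = 4*(11/5) = 44/5)
√(Q(42, 41)/S + (g + c(-16))) = √((44/5)/(-19) + (1233 + 15/7)) = √((44/5)*(-1/19) + 8646/7) = √(-44/95 + 8646/7) = √(821062/665) = √546006230/665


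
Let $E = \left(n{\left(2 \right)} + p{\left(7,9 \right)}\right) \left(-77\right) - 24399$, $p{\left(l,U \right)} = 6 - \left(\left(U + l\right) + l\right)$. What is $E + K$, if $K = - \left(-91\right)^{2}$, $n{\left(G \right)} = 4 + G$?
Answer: $-31833$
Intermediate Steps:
$p{\left(l,U \right)} = 6 - U - 2 l$ ($p{\left(l,U \right)} = 6 - \left(U + 2 l\right) = 6 - U - 2 l$)
$E = -23552$ ($E = \left(\left(4 + 2\right) - 17\right) \left(-77\right) - 24399 = \left(6 - 17\right) \left(-77\right) - 24399 = \left(-11\right) \left(-77\right) - 24399 = 847 - 24399 = -23552$)
$K = -8281$ ($K = \left(-1\right) 8281 = -8281$)
$E + K = -23552 - 8281 = -31833$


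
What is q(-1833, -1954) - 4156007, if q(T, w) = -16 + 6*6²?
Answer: -4155807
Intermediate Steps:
q(T, w) = 200 (q(T, w) = -16 + 6*36 = -16 + 216 = 200)
q(-1833, -1954) - 4156007 = 200 - 4156007 = -4155807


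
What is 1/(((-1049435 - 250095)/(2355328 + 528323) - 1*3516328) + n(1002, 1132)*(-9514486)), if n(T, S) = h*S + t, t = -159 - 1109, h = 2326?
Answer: 2883651/24269314574599785284 ≈ 1.1882e-13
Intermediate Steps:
t = -1268
n(T, S) = -1268 + 2326*S (n(T, S) = 2326*S - 1268 = -1268 + 2326*S)
1/(((-1049435 - 250095)/(2355328 + 528323) - 1*3516328) + n(1002, 1132)*(-9514486)) = 1/((((-1049435 - 250095)/(2355328 + 528323) - 1*3516328) + (-1268 + 2326*1132))*(-9514486)) = -1/9514486/((-1299530/2883651 - 3516328) + (-1268 + 2633032)) = -1/9514486/((-1299530*1/2883651 - 3516328) + 2631764) = -1/9514486/((-1299530/2883651 - 3516328) + 2631764) = -1/9514486/(-10139864053058/2883651 + 2631764) = -1/9514486/(-2550775162694/2883651) = -2883651/2550775162694*(-1/9514486) = 2883651/24269314574599785284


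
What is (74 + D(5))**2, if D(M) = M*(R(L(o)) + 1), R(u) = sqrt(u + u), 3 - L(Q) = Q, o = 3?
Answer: 6241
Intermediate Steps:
L(Q) = 3 - Q
R(u) = sqrt(2)*sqrt(u) (R(u) = sqrt(2*u) = sqrt(2)*sqrt(u))
D(M) = M (D(M) = M*(sqrt(2)*sqrt(3 - 1*3) + 1) = M*(sqrt(2)*sqrt(3 - 3) + 1) = M*(sqrt(2)*sqrt(0) + 1) = M*(sqrt(2)*0 + 1) = M*(0 + 1) = M*1 = M)
(74 + D(5))**2 = (74 + 5)**2 = 79**2 = 6241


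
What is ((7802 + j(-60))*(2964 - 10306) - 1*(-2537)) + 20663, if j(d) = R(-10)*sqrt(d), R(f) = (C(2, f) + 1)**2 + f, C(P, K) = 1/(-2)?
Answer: -57259084 + 143169*I*sqrt(15) ≈ -5.7259e+7 + 5.5449e+5*I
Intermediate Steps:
C(P, K) = -1/2
R(f) = 1/4 + f (R(f) = (-1/2 + 1)**2 + f = (1/2)**2 + f = 1/4 + f)
j(d) = -39*sqrt(d)/4 (j(d) = (1/4 - 10)*sqrt(d) = -39*sqrt(d)/4)
((7802 + j(-60))*(2964 - 10306) - 1*(-2537)) + 20663 = ((7802 - 39*I*sqrt(15)/2)*(2964 - 10306) - 1*(-2537)) + 20663 = ((7802 - 39*I*sqrt(15)/2)*(-7342) + 2537) + 20663 = ((-57282284 + 143169*I*sqrt(15)) + 2537) + 20663 = (-57279747 + 143169*I*sqrt(15)) + 20663 = -57259084 + 143169*I*sqrt(15)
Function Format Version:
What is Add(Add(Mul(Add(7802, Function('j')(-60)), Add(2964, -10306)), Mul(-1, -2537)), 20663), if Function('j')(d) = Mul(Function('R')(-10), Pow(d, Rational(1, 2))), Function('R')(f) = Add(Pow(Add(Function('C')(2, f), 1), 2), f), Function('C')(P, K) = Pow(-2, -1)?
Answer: Add(-57259084, Mul(143169, I, Pow(15, Rational(1, 2)))) ≈ Add(-5.7259e+7, Mul(5.5449e+5, I))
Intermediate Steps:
Function('C')(P, K) = Rational(-1, 2)
Function('R')(f) = Add(Rational(1, 4), f) (Function('R')(f) = Add(Pow(Add(Rational(-1, 2), 1), 2), f) = Add(Pow(Rational(1, 2), 2), f) = Add(Rational(1, 4), f))
Function('j')(d) = Mul(Rational(-39, 4), Pow(d, Rational(1, 2))) (Function('j')(d) = Mul(Add(Rational(1, 4), -10), Pow(d, Rational(1, 2))) = Mul(Rational(-39, 4), Pow(d, Rational(1, 2))))
Add(Add(Mul(Add(7802, Function('j')(-60)), Add(2964, -10306)), Mul(-1, -2537)), 20663) = Add(Add(Mul(Add(7802, Mul(Rational(-39, 4), Pow(-60, Rational(1, 2)))), Add(2964, -10306)), Mul(-1, -2537)), 20663) = Add(Add(Mul(Add(7802, Mul(Rational(-39, 4), Mul(2, I, Pow(15, Rational(1, 2))))), -7342), 2537), 20663) = Add(Add(Mul(Add(7802, Mul(Rational(-39, 2), I, Pow(15, Rational(1, 2)))), -7342), 2537), 20663) = Add(Add(Add(-57282284, Mul(143169, I, Pow(15, Rational(1, 2)))), 2537), 20663) = Add(Add(-57279747, Mul(143169, I, Pow(15, Rational(1, 2)))), 20663) = Add(-57259084, Mul(143169, I, Pow(15, Rational(1, 2))))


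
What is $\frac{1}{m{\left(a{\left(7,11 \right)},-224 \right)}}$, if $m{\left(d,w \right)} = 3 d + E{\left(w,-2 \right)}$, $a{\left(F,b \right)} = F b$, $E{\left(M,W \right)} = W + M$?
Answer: $\frac{1}{5} \approx 0.2$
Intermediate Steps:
$E{\left(M,W \right)} = M + W$
$m{\left(d,w \right)} = -2 + w + 3 d$ ($m{\left(d,w \right)} = 3 d + \left(w - 2\right) = 3 d + \left(-2 + w\right) = -2 + w + 3 d$)
$\frac{1}{m{\left(a{\left(7,11 \right)},-224 \right)}} = \frac{1}{-2 - 224 + 3 \cdot 7 \cdot 11} = \frac{1}{-2 - 224 + 3 \cdot 77} = \frac{1}{-2 - 224 + 231} = \frac{1}{5}$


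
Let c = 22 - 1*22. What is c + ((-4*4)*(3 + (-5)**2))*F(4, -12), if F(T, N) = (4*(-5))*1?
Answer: 8960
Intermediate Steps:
F(T, N) = -20 (F(T, N) = -20*1 = -20)
c = 0 (c = 22 - 22 = 0)
c + ((-4*4)*(3 + (-5)**2))*F(4, -12) = 0 + ((-4*4)*(3 + (-5)**2))*(-20) = 0 - 16*(3 + 25)*(-20) = 0 - 16*28*(-20) = 0 - 448*(-20) = 0 + 8960 = 8960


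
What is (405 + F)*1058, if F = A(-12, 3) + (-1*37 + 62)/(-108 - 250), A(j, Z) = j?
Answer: 74413901/179 ≈ 4.1572e+5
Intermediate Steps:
F = -4321/358 (F = -12 + (-1*37 + 62)/(-108 - 250) = -12 + (-37 + 62)/(-358) = -12 + 25*(-1/358) = -12 - 25/358 = -4321/358 ≈ -12.070)
(405 + F)*1058 = (405 - 4321/358)*1058 = (140669/358)*1058 = 74413901/179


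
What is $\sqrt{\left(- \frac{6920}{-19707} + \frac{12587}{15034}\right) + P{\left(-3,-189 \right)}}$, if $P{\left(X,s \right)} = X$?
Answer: $\frac{5 i \sqrt{6360880779916494}}{296275038} \approx 1.346 i$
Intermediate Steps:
$\sqrt{\left(- \frac{6920}{-19707} + \frac{12587}{15034}\right) + P{\left(-3,-189 \right)}} = \sqrt{\left(- \frac{6920}{-19707} + \frac{12587}{15034}\right) - 3} = \sqrt{\left(\left(-6920\right) \left(- \frac{1}{19707}\right) + 12587 \cdot \frac{1}{15034}\right) - 3} = \sqrt{\left(\frac{6920}{19707} + \frac{12587}{15034}\right) - 3} = \sqrt{\frac{352087289}{296275038} - 3} = \sqrt{- \frac{536737825}{296275038}} = \frac{5 i \sqrt{6360880779916494}}{296275038}$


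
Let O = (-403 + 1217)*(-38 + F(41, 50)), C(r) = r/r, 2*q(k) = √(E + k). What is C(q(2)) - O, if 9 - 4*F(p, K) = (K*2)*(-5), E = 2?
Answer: -145297/2 ≈ -72649.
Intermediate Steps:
q(k) = √(2 + k)/2
F(p, K) = 9/4 + 5*K/2 (F(p, K) = 9/4 - K*2*(-5)/4 = 9/4 - 2*K*(-5)/4 = 9/4 - (-5)*K/2 = 9/4 + 5*K/2)
C(r) = 1
O = 145299/2 (O = (-403 + 1217)*(-38 + (9/4 + (5/2)*50)) = 814*(-38 + (9/4 + 125)) = 814*(-38 + 509/4) = 814*(357/4) = 145299/2 ≈ 72650.)
C(q(2)) - O = 1 - 1*145299/2 = 1 - 145299/2 = -145297/2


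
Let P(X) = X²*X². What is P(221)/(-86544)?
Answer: -2385443281/86544 ≈ -27563.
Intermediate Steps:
P(X) = X⁴
P(221)/(-86544) = 221⁴/(-86544) = 2385443281*(-1/86544) = -2385443281/86544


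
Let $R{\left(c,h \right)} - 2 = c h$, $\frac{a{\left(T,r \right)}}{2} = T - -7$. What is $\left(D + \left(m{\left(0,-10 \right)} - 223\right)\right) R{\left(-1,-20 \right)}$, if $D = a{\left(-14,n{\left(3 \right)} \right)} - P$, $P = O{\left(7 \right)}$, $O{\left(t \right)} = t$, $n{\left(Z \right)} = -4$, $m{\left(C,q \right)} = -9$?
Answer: $-5566$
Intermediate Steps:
$a{\left(T,r \right)} = 14 + 2 T$ ($a{\left(T,r \right)} = 2 \left(T - -7\right) = 2 \left(T + 7\right) = 2 \left(7 + T\right) = 14 + 2 T$)
$P = 7$
$R{\left(c,h \right)} = 2 + c h$
$D = -21$ ($D = \left(14 + 2 \left(-14\right)\right) - 7 = \left(14 - 28\right) - 7 = -14 - 7 = -21$)
$\left(D + \left(m{\left(0,-10 \right)} - 223\right)\right) R{\left(-1,-20 \right)} = \left(-21 - 232\right) \left(2 - -20\right) = \left(-21 - 232\right) \left(2 + 20\right) = \left(-21 - 232\right) 22 = \left(-253\right) 22 = -5566$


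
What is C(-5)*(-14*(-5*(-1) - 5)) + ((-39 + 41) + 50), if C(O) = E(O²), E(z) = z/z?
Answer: 52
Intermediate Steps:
E(z) = 1
C(O) = 1
C(-5)*(-14*(-5*(-1) - 5)) + ((-39 + 41) + 50) = 1*(-14*(-5*(-1) - 5)) + ((-39 + 41) + 50) = 1*(-14*(5 - 5)) + (2 + 50) = 1*(-14*0) + 52 = 1*0 + 52 = 0 + 52 = 52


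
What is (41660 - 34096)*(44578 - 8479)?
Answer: 273052836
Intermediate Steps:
(41660 - 34096)*(44578 - 8479) = 7564*36099 = 273052836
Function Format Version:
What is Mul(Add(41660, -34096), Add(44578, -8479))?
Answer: 273052836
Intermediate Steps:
Mul(Add(41660, -34096), Add(44578, -8479)) = Mul(7564, 36099) = 273052836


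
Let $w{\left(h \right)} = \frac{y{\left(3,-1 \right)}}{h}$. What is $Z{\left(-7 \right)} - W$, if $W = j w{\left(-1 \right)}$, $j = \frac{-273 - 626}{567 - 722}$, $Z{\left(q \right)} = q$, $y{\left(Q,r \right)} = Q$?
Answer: $\frac{52}{5} \approx 10.4$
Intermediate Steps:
$w{\left(h \right)} = \frac{3}{h}$
$j = \frac{29}{5}$ ($j = - \frac{899}{-155} = \left(-899\right) \left(- \frac{1}{155}\right) = \frac{29}{5} \approx 5.8$)
$W = - \frac{87}{5}$ ($W = \frac{29 \frac{3}{-1}}{5} = \frac{29 \cdot 3 \left(-1\right)}{5} = \frac{29}{5} \left(-3\right) = - \frac{87}{5} \approx -17.4$)
$Z{\left(-7 \right)} - W = -7 - - \frac{87}{5} = -7 + \frac{87}{5} = \frac{52}{5}$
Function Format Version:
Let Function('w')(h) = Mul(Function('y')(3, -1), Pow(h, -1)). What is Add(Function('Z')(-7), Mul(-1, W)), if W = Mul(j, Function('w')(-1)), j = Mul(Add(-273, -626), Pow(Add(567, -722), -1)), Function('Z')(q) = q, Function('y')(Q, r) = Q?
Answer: Rational(52, 5) ≈ 10.400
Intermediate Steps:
Function('w')(h) = Mul(3, Pow(h, -1))
j = Rational(29, 5) (j = Mul(-899, Pow(-155, -1)) = Mul(-899, Rational(-1, 155)) = Rational(29, 5) ≈ 5.8000)
W = Rational(-87, 5) (W = Mul(Rational(29, 5), Mul(3, Pow(-1, -1))) = Mul(Rational(29, 5), Mul(3, -1)) = Mul(Rational(29, 5), -3) = Rational(-87, 5) ≈ -17.400)
Add(Function('Z')(-7), Mul(-1, W)) = Add(-7, Mul(-1, Rational(-87, 5))) = Add(-7, Rational(87, 5)) = Rational(52, 5)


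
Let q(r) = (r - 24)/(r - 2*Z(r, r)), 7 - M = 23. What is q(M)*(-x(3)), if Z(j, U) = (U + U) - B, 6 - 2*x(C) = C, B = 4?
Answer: 15/14 ≈ 1.0714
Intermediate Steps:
x(C) = 3 - C/2
M = -16 (M = 7 - 1*23 = 7 - 23 = -16)
Z(j, U) = -4 + 2*U (Z(j, U) = (U + U) - 1*4 = 2*U - 4 = -4 + 2*U)
q(r) = (-24 + r)/(8 - 3*r) (q(r) = (r - 24)/(r - 2*(-4 + 2*r)) = (-24 + r)/(r + (8 - 4*r)) = (-24 + r)/(8 - 3*r))
q(M)*(-x(3)) = ((24 - 1*(-16))/(-8 + 3*(-16)))*(-(3 - 1/2*3)) = ((24 + 16)/(-8 - 48))*(-(3 - 3/2)) = (40/(-56))*(-1*3/2) = -1/56*40*(-3/2) = -5/7*(-3/2) = 15/14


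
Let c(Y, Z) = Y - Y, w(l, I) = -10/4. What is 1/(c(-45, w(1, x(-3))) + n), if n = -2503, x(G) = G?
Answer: -1/2503 ≈ -0.00039952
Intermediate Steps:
w(l, I) = -5/2 (w(l, I) = -10*¼ = -5/2)
c(Y, Z) = 0
1/(c(-45, w(1, x(-3))) + n) = 1/(0 - 2503) = 1/(-2503) = -1/2503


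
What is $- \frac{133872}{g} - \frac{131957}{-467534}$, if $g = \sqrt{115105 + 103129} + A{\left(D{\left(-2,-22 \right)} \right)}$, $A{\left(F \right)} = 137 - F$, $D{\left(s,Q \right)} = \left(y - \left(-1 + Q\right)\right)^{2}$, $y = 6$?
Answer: $\frac{22049879748383}{64842757994} + \frac{66936 \sqrt{218234}}{138691} \approx 565.51$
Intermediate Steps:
$D{\left(s,Q \right)} = \left(7 - Q\right)^{2}$ ($D{\left(s,Q \right)} = \left(6 - \left(-1 + Q\right)\right)^{2} = \left(7 - Q\right)^{2}$)
$g = -704 + \sqrt{218234}$ ($g = \sqrt{115105 + 103129} + \left(137 - \left(7 - -22\right)^{2}\right) = \sqrt{218234} + \left(137 - \left(7 + 22\right)^{2}\right) = \sqrt{218234} + \left(137 - 29^{2}\right) = \sqrt{218234} + \left(137 - 841\right) = \sqrt{218234} - 704 = -704 + \sqrt{218234} \approx -236.84$)
$- \frac{133872}{g} - \frac{131957}{-467534} = - \frac{133872}{-704 + \sqrt{218234}} - \frac{131957}{-467534} = - \frac{133872}{-704 + \sqrt{218234}} - - \frac{131957}{467534} = - \frac{133872}{-704 + \sqrt{218234}} + \frac{131957}{467534} = \frac{131957}{467534} - \frac{133872}{-704 + \sqrt{218234}}$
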